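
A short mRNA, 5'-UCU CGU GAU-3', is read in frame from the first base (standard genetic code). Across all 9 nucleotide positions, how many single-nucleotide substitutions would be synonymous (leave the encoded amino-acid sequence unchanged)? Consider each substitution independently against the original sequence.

7

Codon 1 (UCU, Ser): 3 synonymous substitutions.
Codon 2 (CGU, Arg): 3 synonymous substitutions.
Codon 3 (GAU, Asp): 1 synonymous substitution.
Total: 3 + 3 + 1 = 7.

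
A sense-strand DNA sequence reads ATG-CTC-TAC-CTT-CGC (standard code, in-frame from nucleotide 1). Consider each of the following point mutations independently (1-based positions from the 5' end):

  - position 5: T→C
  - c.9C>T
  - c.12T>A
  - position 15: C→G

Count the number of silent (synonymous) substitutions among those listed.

3

Codon 2: CTC (Leu) → CCC (Pro) — missense.
Codon 3: TAC (Tyr) → TAT (Tyr) — synonymous.
Codon 4: CTT (Leu) → CTA (Leu) — synonymous.
Codon 5: CGC (Arg) → CGG (Arg) — synonymous.
Synonymous: 3 of 4.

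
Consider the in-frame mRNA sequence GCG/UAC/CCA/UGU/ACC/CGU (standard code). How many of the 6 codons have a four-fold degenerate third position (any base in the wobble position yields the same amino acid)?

Codon 1 GCG (Ala): third position 4-fold.
Codon 2 UAC (Tyr): third position 2-fold.
Codon 3 CCA (Pro): third position 4-fold.
Codon 4 UGU (Cys): third position 2-fold.
Codon 5 ACC (Thr): third position 4-fold.
Codon 6 CGU (Arg): third position 4-fold.
Four-fold degenerate third positions: 4.

4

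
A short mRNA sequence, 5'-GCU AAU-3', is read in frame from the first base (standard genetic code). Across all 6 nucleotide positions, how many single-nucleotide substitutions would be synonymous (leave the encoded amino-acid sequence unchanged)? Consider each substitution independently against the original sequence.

Codon 1 (GCU, Ala): 3 synonymous substitutions.
Codon 2 (AAU, Asn): 1 synonymous substitution.
Total: 3 + 1 = 4.

4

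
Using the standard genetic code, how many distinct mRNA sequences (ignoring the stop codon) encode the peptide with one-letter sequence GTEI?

Gly: 4 codons.
Thr: 4 codons.
Glu: 2 codons.
Ile: 3 codons.
4 × 4 × 2 × 3 = 96.

96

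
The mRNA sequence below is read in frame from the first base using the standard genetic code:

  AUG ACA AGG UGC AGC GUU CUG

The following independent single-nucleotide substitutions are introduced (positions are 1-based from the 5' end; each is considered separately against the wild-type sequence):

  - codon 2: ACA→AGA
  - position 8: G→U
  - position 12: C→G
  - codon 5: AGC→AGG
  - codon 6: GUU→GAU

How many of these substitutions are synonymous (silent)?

Codon 2: ACA (Thr) → AGA (Arg) — missense.
Codon 3: AGG (Arg) → AUG (Met) — missense.
Codon 4: UGC (Cys) → UGG (Trp) — missense.
Codon 5: AGC (Ser) → AGG (Arg) — missense.
Codon 6: GUU (Val) → GAU (Asp) — missense.
Synonymous: 0 of 5.

0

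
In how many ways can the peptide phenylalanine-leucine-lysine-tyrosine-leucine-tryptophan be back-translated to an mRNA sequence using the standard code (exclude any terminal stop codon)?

Phe: 2 codons.
Leu: 6 codons.
Lys: 2 codons.
Tyr: 2 codons.
Leu: 6 codons.
Trp: 1 codon.
2 × 6 × 2 × 2 × 6 × 1 = 288.

288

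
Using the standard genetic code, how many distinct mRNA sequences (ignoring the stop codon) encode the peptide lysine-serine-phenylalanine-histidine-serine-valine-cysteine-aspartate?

Lys: 2 codons.
Ser: 6 codons.
Phe: 2 codons.
His: 2 codons.
Ser: 6 codons.
Val: 4 codons.
Cys: 2 codons.
Asp: 2 codons.
2 × 6 × 2 × 2 × 6 × 4 × 2 × 2 = 4608.

4608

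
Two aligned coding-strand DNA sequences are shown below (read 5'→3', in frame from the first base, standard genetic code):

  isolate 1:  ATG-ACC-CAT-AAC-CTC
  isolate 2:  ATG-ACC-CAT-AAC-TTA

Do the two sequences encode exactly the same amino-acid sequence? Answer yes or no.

yes

Codon 1: ATG Met / ATG Met — identical.
Codon 2: ACC Thr / ACC Thr — identical.
Codon 3: CAT His / CAT His — identical.
Codon 4: AAC Asn / AAC Asn — identical.
Codon 5: CTC Leu / TTA Leu — synonymous.
Nonsynonymous differences: 0 → same protein.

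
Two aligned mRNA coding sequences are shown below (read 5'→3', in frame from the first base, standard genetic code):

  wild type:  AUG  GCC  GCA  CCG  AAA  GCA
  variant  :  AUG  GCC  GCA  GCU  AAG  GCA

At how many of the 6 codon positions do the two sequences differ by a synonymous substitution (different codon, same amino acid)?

1

Codon 1: AUG Met / AUG Met — identical.
Codon 2: GCC Ala / GCC Ala — identical.
Codon 3: GCA Ala / GCA Ala — identical.
Codon 4: CCG Pro / GCU Ala — nonsynonymous.
Codon 5: AAA Lys / AAG Lys — synonymous.
Codon 6: GCA Ala / GCA Ala — identical.
Synonymous differences: 1.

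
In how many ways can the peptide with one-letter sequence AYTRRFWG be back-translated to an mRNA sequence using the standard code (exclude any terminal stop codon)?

9216

Ala: 4 codons.
Tyr: 2 codons.
Thr: 4 codons.
Arg: 6 codons.
Arg: 6 codons.
Phe: 2 codons.
Trp: 1 codon.
Gly: 4 codons.
4 × 2 × 4 × 6 × 6 × 2 × 1 × 4 = 9216.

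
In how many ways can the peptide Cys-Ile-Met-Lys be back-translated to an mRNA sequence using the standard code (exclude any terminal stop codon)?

Cys: 2 codons.
Ile: 3 codons.
Met: 1 codon.
Lys: 2 codons.
2 × 3 × 1 × 2 = 12.

12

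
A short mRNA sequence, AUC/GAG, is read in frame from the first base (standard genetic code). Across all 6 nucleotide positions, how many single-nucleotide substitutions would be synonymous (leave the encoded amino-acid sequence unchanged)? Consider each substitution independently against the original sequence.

Codon 1 (AUC, Ile): 2 synonymous substitutions.
Codon 2 (GAG, Glu): 1 synonymous substitution.
Total: 2 + 1 = 3.

3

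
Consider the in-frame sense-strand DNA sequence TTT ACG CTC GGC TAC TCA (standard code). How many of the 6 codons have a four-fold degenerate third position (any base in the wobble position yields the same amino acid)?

4

Codon 1 TTT (Phe): third position 2-fold.
Codon 2 ACG (Thr): third position 4-fold.
Codon 3 CTC (Leu): third position 4-fold.
Codon 4 GGC (Gly): third position 4-fold.
Codon 5 TAC (Tyr): third position 2-fold.
Codon 6 TCA (Ser): third position 4-fold.
Four-fold degenerate third positions: 4.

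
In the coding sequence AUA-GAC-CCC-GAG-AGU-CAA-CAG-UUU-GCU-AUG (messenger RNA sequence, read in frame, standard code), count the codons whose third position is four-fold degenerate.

Codon 1 AUA (Ile): third position 3-fold.
Codon 2 GAC (Asp): third position 2-fold.
Codon 3 CCC (Pro): third position 4-fold.
Codon 4 GAG (Glu): third position 2-fold.
Codon 5 AGU (Ser): third position 2-fold.
Codon 6 CAA (Gln): third position 2-fold.
Codon 7 CAG (Gln): third position 2-fold.
Codon 8 UUU (Phe): third position 2-fold.
Codon 9 GCU (Ala): third position 4-fold.
Codon 10 AUG (Met): third position 1-fold.
Four-fold degenerate third positions: 2.

2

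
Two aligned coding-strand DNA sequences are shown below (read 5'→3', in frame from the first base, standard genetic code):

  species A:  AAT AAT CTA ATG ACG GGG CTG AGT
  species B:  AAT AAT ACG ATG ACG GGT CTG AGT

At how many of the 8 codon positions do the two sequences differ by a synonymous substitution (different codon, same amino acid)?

Codon 1: AAT Asn / AAT Asn — identical.
Codon 2: AAT Asn / AAT Asn — identical.
Codon 3: CTA Leu / ACG Thr — nonsynonymous.
Codon 4: ATG Met / ATG Met — identical.
Codon 5: ACG Thr / ACG Thr — identical.
Codon 6: GGG Gly / GGT Gly — synonymous.
Codon 7: CTG Leu / CTG Leu — identical.
Codon 8: AGT Ser / AGT Ser — identical.
Synonymous differences: 1.

1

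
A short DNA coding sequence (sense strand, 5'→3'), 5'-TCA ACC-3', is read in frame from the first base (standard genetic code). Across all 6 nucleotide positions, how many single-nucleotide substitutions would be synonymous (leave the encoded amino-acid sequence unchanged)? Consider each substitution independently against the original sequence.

Codon 1 (TCA, Ser): 3 synonymous substitutions.
Codon 2 (ACC, Thr): 3 synonymous substitutions.
Total: 3 + 3 = 6.

6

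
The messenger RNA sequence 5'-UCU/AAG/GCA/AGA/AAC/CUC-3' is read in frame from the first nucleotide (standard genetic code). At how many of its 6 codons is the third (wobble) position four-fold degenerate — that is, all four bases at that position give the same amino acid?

3

Codon 1 UCU (Ser): third position 4-fold.
Codon 2 AAG (Lys): third position 2-fold.
Codon 3 GCA (Ala): third position 4-fold.
Codon 4 AGA (Arg): third position 2-fold.
Codon 5 AAC (Asn): third position 2-fold.
Codon 6 CUC (Leu): third position 4-fold.
Four-fold degenerate third positions: 3.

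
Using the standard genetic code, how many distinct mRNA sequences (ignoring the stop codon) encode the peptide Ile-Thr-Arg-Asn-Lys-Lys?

576

Ile: 3 codons.
Thr: 4 codons.
Arg: 6 codons.
Asn: 2 codons.
Lys: 2 codons.
Lys: 2 codons.
3 × 4 × 6 × 2 × 2 × 2 = 576.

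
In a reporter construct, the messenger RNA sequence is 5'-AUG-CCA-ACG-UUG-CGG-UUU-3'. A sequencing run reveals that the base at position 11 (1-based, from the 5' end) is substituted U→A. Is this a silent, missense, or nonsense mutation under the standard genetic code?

Position 11 falls in codon 4: UUG → Leu.
After the substitution the codon is UAG → Stop.
The new codon is a stop codon, so this is a nonsense mutation.

nonsense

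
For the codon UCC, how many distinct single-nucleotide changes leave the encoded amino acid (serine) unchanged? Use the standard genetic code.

3

Position 1: none → 0 synonymous.
Position 2: none → 0 synonymous.
Position 3: UCU, UCA, UCG → 3 synonymous.
Total: 0 + 0 + 3 = 3.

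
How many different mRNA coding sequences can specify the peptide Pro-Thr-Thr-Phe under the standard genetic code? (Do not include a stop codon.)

128

Pro: 4 codons.
Thr: 4 codons.
Thr: 4 codons.
Phe: 2 codons.
4 × 4 × 4 × 2 = 128.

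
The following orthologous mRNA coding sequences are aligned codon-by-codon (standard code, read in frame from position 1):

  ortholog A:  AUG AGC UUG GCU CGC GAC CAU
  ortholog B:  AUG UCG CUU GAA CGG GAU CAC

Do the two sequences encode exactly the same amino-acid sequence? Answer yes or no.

no

Codon 1: AUG Met / AUG Met — identical.
Codon 2: AGC Ser / UCG Ser — synonymous.
Codon 3: UUG Leu / CUU Leu — synonymous.
Codon 4: GCU Ala / GAA Glu — nonsynonymous.
Codon 5: CGC Arg / CGG Arg — synonymous.
Codon 6: GAC Asp / GAU Asp — synonymous.
Codon 7: CAU His / CAC His — synonymous.
Nonsynonymous differences: 1 → different protein.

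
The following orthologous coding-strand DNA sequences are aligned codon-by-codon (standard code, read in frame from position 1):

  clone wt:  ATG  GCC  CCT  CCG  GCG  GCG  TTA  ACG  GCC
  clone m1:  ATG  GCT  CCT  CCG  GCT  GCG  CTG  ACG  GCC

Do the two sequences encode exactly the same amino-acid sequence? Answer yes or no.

yes

Codon 1: ATG Met / ATG Met — identical.
Codon 2: GCC Ala / GCT Ala — synonymous.
Codon 3: CCT Pro / CCT Pro — identical.
Codon 4: CCG Pro / CCG Pro — identical.
Codon 5: GCG Ala / GCT Ala — synonymous.
Codon 6: GCG Ala / GCG Ala — identical.
Codon 7: TTA Leu / CTG Leu — synonymous.
Codon 8: ACG Thr / ACG Thr — identical.
Codon 9: GCC Ala / GCC Ala — identical.
Nonsynonymous differences: 0 → same protein.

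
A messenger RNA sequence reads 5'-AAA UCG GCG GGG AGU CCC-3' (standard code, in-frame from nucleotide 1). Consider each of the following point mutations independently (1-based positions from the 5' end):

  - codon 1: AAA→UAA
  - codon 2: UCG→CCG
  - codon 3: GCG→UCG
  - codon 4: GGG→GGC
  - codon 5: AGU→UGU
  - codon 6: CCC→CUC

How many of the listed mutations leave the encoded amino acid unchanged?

Codon 1: AAA (Lys) → UAA (Stop) — nonsense.
Codon 2: UCG (Ser) → CCG (Pro) — missense.
Codon 3: GCG (Ala) → UCG (Ser) — missense.
Codon 4: GGG (Gly) → GGC (Gly) — synonymous.
Codon 5: AGU (Ser) → UGU (Cys) — missense.
Codon 6: CCC (Pro) → CUC (Leu) — missense.
Synonymous: 1 of 6.

1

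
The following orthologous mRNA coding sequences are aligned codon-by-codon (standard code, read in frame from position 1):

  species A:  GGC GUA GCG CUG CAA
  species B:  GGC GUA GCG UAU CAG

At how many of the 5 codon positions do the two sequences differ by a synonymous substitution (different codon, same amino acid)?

Codon 1: GGC Gly / GGC Gly — identical.
Codon 2: GUA Val / GUA Val — identical.
Codon 3: GCG Ala / GCG Ala — identical.
Codon 4: CUG Leu / UAU Tyr — nonsynonymous.
Codon 5: CAA Gln / CAG Gln — synonymous.
Synonymous differences: 1.

1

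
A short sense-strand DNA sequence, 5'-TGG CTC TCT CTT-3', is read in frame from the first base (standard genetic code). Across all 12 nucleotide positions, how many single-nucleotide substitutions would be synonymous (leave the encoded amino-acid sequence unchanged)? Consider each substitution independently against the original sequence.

9

Codon 1 (TGG, Trp): 0 synonymous substitutions.
Codon 2 (CTC, Leu): 3 synonymous substitutions.
Codon 3 (TCT, Ser): 3 synonymous substitutions.
Codon 4 (CTT, Leu): 3 synonymous substitutions.
Total: 0 + 3 + 3 + 3 = 9.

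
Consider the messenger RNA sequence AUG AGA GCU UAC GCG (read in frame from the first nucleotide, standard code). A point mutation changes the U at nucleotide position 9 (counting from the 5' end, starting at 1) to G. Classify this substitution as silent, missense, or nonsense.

silent

Position 9 falls in codon 3: GCU → Ala.
After the substitution the codon is GCG → Ala.
Both encode Ala, so the change is synonymous.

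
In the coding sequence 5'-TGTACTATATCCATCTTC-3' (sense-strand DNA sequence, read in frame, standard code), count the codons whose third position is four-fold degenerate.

Codon 1 TGT (Cys): third position 2-fold.
Codon 2 ACT (Thr): third position 4-fold.
Codon 3 ATA (Ile): third position 3-fold.
Codon 4 TCC (Ser): third position 4-fold.
Codon 5 ATC (Ile): third position 3-fold.
Codon 6 TTC (Phe): third position 2-fold.
Four-fold degenerate third positions: 2.

2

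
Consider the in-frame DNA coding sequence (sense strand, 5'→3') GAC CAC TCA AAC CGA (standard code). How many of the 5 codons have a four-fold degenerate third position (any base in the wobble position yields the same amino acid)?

2

Codon 1 GAC (Asp): third position 2-fold.
Codon 2 CAC (His): third position 2-fold.
Codon 3 TCA (Ser): third position 4-fold.
Codon 4 AAC (Asn): third position 2-fold.
Codon 5 CGA (Arg): third position 4-fold.
Four-fold degenerate third positions: 2.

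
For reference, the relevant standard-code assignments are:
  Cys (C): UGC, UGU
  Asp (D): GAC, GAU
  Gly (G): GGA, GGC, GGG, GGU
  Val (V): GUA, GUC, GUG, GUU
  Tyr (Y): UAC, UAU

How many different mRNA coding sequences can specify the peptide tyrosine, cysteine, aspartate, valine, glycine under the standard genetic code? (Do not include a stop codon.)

Tyr: 2 codons.
Cys: 2 codons.
Asp: 2 codons.
Val: 4 codons.
Gly: 4 codons.
2 × 2 × 2 × 4 × 4 = 128.

128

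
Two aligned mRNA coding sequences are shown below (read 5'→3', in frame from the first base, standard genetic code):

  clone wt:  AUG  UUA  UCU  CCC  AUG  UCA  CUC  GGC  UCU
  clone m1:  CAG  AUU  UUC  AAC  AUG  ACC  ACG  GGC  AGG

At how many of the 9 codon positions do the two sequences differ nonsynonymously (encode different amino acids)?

Codon 1: AUG Met / CAG Gln — nonsynonymous.
Codon 2: UUA Leu / AUU Ile — nonsynonymous.
Codon 3: UCU Ser / UUC Phe — nonsynonymous.
Codon 4: CCC Pro / AAC Asn — nonsynonymous.
Codon 5: AUG Met / AUG Met — identical.
Codon 6: UCA Ser / ACC Thr — nonsynonymous.
Codon 7: CUC Leu / ACG Thr — nonsynonymous.
Codon 8: GGC Gly / GGC Gly — identical.
Codon 9: UCU Ser / AGG Arg — nonsynonymous.
Nonsynonymous differences: 7.

7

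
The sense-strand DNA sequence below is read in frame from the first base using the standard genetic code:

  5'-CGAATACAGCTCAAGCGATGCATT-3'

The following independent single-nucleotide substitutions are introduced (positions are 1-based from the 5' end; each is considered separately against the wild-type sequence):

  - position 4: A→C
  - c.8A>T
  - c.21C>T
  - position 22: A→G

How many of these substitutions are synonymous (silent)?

Codon 2: ATA (Ile) → CTA (Leu) — missense.
Codon 3: CAG (Gln) → CTG (Leu) — missense.
Codon 7: TGC (Cys) → TGT (Cys) — synonymous.
Codon 8: ATT (Ile) → GTT (Val) — missense.
Synonymous: 1 of 4.

1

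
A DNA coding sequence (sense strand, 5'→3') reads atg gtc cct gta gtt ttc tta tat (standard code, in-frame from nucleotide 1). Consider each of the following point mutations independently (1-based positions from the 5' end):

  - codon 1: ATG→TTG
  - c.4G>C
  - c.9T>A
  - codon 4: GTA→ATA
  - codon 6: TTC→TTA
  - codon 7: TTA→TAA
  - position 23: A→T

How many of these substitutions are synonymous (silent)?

Codon 1: ATG (Met) → TTG (Leu) — missense.
Codon 2: GTC (Val) → CTC (Leu) — missense.
Codon 3: CCT (Pro) → CCA (Pro) — synonymous.
Codon 4: GTA (Val) → ATA (Ile) — missense.
Codon 6: TTC (Phe) → TTA (Leu) — missense.
Codon 7: TTA (Leu) → TAA (Stop) — nonsense.
Codon 8: TAT (Tyr) → TTT (Phe) — missense.
Synonymous: 1 of 7.

1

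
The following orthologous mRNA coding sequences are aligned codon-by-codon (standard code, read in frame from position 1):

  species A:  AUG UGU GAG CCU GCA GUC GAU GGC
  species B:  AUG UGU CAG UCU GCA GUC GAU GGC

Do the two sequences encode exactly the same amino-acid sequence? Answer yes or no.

Codon 1: AUG Met / AUG Met — identical.
Codon 2: UGU Cys / UGU Cys — identical.
Codon 3: GAG Glu / CAG Gln — nonsynonymous.
Codon 4: CCU Pro / UCU Ser — nonsynonymous.
Codon 5: GCA Ala / GCA Ala — identical.
Codon 6: GUC Val / GUC Val — identical.
Codon 7: GAU Asp / GAU Asp — identical.
Codon 8: GGC Gly / GGC Gly — identical.
Nonsynonymous differences: 2 → different protein.

no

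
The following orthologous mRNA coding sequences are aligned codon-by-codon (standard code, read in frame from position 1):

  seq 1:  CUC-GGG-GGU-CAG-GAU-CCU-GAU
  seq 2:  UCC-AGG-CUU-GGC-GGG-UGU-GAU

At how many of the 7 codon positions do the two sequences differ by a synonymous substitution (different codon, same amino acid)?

0

Codon 1: CUC Leu / UCC Ser — nonsynonymous.
Codon 2: GGG Gly / AGG Arg — nonsynonymous.
Codon 3: GGU Gly / CUU Leu — nonsynonymous.
Codon 4: CAG Gln / GGC Gly — nonsynonymous.
Codon 5: GAU Asp / GGG Gly — nonsynonymous.
Codon 6: CCU Pro / UGU Cys — nonsynonymous.
Codon 7: GAU Asp / GAU Asp — identical.
Synonymous differences: 0.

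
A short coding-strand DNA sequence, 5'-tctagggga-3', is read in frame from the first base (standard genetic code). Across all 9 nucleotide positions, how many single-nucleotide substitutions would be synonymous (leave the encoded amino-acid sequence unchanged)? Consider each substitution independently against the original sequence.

Codon 1 (TCT, Ser): 3 synonymous substitutions.
Codon 2 (AGG, Arg): 2 synonymous substitutions.
Codon 3 (GGA, Gly): 3 synonymous substitutions.
Total: 3 + 2 + 3 = 8.

8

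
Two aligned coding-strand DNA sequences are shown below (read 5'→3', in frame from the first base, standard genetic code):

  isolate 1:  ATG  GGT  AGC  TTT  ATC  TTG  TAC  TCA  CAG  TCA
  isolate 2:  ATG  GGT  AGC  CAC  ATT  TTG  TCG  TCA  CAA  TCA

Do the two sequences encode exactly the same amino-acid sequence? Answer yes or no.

Codon 1: ATG Met / ATG Met — identical.
Codon 2: GGT Gly / GGT Gly — identical.
Codon 3: AGC Ser / AGC Ser — identical.
Codon 4: TTT Phe / CAC His — nonsynonymous.
Codon 5: ATC Ile / ATT Ile — synonymous.
Codon 6: TTG Leu / TTG Leu — identical.
Codon 7: TAC Tyr / TCG Ser — nonsynonymous.
Codon 8: TCA Ser / TCA Ser — identical.
Codon 9: CAG Gln / CAA Gln — synonymous.
Codon 10: TCA Ser / TCA Ser — identical.
Nonsynonymous differences: 2 → different protein.

no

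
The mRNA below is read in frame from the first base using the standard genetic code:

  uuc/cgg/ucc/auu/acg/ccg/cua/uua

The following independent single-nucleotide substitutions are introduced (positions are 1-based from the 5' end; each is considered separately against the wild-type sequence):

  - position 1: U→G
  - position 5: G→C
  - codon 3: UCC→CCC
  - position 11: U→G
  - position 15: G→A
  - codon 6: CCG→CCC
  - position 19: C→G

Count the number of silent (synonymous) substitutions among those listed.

Codon 1: UUC (Phe) → GUC (Val) — missense.
Codon 2: CGG (Arg) → CCG (Pro) — missense.
Codon 3: UCC (Ser) → CCC (Pro) — missense.
Codon 4: AUU (Ile) → AGU (Ser) — missense.
Codon 5: ACG (Thr) → ACA (Thr) — synonymous.
Codon 6: CCG (Pro) → CCC (Pro) — synonymous.
Codon 7: CUA (Leu) → GUA (Val) — missense.
Synonymous: 2 of 7.

2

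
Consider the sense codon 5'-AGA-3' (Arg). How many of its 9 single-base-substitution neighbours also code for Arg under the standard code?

2

Position 1: CGA → 1 synonymous.
Position 2: none → 0 synonymous.
Position 3: AGG → 1 synonymous.
Total: 1 + 0 + 1 = 2.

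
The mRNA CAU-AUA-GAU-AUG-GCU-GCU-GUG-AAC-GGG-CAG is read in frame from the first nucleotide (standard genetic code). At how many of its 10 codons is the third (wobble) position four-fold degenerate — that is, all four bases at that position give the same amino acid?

4

Codon 1 CAU (His): third position 2-fold.
Codon 2 AUA (Ile): third position 3-fold.
Codon 3 GAU (Asp): third position 2-fold.
Codon 4 AUG (Met): third position 1-fold.
Codon 5 GCU (Ala): third position 4-fold.
Codon 6 GCU (Ala): third position 4-fold.
Codon 7 GUG (Val): third position 4-fold.
Codon 8 AAC (Asn): third position 2-fold.
Codon 9 GGG (Gly): third position 4-fold.
Codon 10 CAG (Gln): third position 2-fold.
Four-fold degenerate third positions: 4.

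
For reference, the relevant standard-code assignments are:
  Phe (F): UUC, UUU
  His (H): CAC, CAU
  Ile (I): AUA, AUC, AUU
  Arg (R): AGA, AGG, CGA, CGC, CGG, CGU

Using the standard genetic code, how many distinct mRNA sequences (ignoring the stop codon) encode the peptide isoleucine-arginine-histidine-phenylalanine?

Ile: 3 codons.
Arg: 6 codons.
His: 2 codons.
Phe: 2 codons.
3 × 6 × 2 × 2 = 72.

72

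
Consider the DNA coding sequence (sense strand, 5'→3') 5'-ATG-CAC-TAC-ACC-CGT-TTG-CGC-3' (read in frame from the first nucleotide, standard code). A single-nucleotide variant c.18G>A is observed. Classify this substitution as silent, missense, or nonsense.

silent

Position 18 falls in codon 6: TTG → Leu.
After the substitution the codon is TTA → Leu.
Both encode Leu, so the change is synonymous.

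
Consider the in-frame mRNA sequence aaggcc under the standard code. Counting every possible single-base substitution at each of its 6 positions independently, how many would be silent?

4

Codon 1 (AAG, Lys): 1 synonymous substitution.
Codon 2 (GCC, Ala): 3 synonymous substitutions.
Total: 1 + 3 = 4.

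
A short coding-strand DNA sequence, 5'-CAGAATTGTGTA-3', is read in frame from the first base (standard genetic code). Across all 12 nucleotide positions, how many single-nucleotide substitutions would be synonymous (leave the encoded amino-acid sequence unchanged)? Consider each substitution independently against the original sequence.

Codon 1 (CAG, Gln): 1 synonymous substitution.
Codon 2 (AAT, Asn): 1 synonymous substitution.
Codon 3 (TGT, Cys): 1 synonymous substitution.
Codon 4 (GTA, Val): 3 synonymous substitutions.
Total: 1 + 1 + 1 + 3 = 6.

6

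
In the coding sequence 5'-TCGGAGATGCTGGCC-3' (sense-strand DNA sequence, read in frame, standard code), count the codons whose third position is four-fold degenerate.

3

Codon 1 TCG (Ser): third position 4-fold.
Codon 2 GAG (Glu): third position 2-fold.
Codon 3 ATG (Met): third position 1-fold.
Codon 4 CTG (Leu): third position 4-fold.
Codon 5 GCC (Ala): third position 4-fold.
Four-fold degenerate third positions: 3.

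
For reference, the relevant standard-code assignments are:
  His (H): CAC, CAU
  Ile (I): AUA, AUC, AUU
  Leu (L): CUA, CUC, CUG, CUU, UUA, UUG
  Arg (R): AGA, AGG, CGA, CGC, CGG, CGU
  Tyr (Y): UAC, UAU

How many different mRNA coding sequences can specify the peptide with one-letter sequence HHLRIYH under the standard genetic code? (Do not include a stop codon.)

His: 2 codons.
His: 2 codons.
Leu: 6 codons.
Arg: 6 codons.
Ile: 3 codons.
Tyr: 2 codons.
His: 2 codons.
2 × 2 × 6 × 6 × 3 × 2 × 2 = 1728.

1728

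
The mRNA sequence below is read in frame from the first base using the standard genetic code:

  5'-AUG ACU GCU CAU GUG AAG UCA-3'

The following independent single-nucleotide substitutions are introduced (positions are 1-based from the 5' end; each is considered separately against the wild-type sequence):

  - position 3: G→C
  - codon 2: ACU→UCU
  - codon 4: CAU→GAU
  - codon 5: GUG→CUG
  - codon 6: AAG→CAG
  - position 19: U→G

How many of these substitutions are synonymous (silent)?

0

Codon 1: AUG (Met) → AUC (Ile) — missense.
Codon 2: ACU (Thr) → UCU (Ser) — missense.
Codon 4: CAU (His) → GAU (Asp) — missense.
Codon 5: GUG (Val) → CUG (Leu) — missense.
Codon 6: AAG (Lys) → CAG (Gln) — missense.
Codon 7: UCA (Ser) → GCA (Ala) — missense.
Synonymous: 0 of 6.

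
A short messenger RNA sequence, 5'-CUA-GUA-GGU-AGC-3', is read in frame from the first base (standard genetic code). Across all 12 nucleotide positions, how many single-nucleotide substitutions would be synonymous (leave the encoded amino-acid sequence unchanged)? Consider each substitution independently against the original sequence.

Codon 1 (CUA, Leu): 4 synonymous substitutions.
Codon 2 (GUA, Val): 3 synonymous substitutions.
Codon 3 (GGU, Gly): 3 synonymous substitutions.
Codon 4 (AGC, Ser): 1 synonymous substitution.
Total: 4 + 3 + 3 + 1 = 11.

11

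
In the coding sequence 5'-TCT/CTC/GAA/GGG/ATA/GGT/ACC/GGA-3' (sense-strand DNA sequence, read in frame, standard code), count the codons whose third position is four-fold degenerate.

Codon 1 TCT (Ser): third position 4-fold.
Codon 2 CTC (Leu): third position 4-fold.
Codon 3 GAA (Glu): third position 2-fold.
Codon 4 GGG (Gly): third position 4-fold.
Codon 5 ATA (Ile): third position 3-fold.
Codon 6 GGT (Gly): third position 4-fold.
Codon 7 ACC (Thr): third position 4-fold.
Codon 8 GGA (Gly): third position 4-fold.
Four-fold degenerate third positions: 6.

6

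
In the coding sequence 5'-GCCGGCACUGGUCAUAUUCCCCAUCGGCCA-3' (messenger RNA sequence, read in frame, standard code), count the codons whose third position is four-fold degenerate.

Codon 1 GCC (Ala): third position 4-fold.
Codon 2 GGC (Gly): third position 4-fold.
Codon 3 ACU (Thr): third position 4-fold.
Codon 4 GGU (Gly): third position 4-fold.
Codon 5 CAU (His): third position 2-fold.
Codon 6 AUU (Ile): third position 3-fold.
Codon 7 CCC (Pro): third position 4-fold.
Codon 8 CAU (His): third position 2-fold.
Codon 9 CGG (Arg): third position 4-fold.
Codon 10 CCA (Pro): third position 4-fold.
Four-fold degenerate third positions: 7.

7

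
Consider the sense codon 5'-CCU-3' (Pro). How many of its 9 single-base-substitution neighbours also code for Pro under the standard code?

Position 1: none → 0 synonymous.
Position 2: none → 0 synonymous.
Position 3: CCC, CCA, CCG → 3 synonymous.
Total: 0 + 0 + 3 = 3.

3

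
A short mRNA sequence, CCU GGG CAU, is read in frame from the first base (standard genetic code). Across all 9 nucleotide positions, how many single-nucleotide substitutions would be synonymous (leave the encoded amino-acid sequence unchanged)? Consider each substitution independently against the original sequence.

Codon 1 (CCU, Pro): 3 synonymous substitutions.
Codon 2 (GGG, Gly): 3 synonymous substitutions.
Codon 3 (CAU, His): 1 synonymous substitution.
Total: 3 + 3 + 1 = 7.

7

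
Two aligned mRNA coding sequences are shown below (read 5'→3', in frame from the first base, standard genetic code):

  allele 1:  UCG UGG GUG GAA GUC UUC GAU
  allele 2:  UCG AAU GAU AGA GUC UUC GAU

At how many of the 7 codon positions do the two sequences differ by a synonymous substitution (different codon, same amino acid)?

0

Codon 1: UCG Ser / UCG Ser — identical.
Codon 2: UGG Trp / AAU Asn — nonsynonymous.
Codon 3: GUG Val / GAU Asp — nonsynonymous.
Codon 4: GAA Glu / AGA Arg — nonsynonymous.
Codon 5: GUC Val / GUC Val — identical.
Codon 6: UUC Phe / UUC Phe — identical.
Codon 7: GAU Asp / GAU Asp — identical.
Synonymous differences: 0.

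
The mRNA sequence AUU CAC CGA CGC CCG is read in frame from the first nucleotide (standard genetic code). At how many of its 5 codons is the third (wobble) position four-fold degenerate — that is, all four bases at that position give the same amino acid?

Codon 1 AUU (Ile): third position 3-fold.
Codon 2 CAC (His): third position 2-fold.
Codon 3 CGA (Arg): third position 4-fold.
Codon 4 CGC (Arg): third position 4-fold.
Codon 5 CCG (Pro): third position 4-fold.
Four-fold degenerate third positions: 3.

3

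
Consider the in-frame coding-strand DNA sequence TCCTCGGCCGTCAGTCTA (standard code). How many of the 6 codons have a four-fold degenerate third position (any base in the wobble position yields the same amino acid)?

5

Codon 1 TCC (Ser): third position 4-fold.
Codon 2 TCG (Ser): third position 4-fold.
Codon 3 GCC (Ala): third position 4-fold.
Codon 4 GTC (Val): third position 4-fold.
Codon 5 AGT (Ser): third position 2-fold.
Codon 6 CTA (Leu): third position 4-fold.
Four-fold degenerate third positions: 5.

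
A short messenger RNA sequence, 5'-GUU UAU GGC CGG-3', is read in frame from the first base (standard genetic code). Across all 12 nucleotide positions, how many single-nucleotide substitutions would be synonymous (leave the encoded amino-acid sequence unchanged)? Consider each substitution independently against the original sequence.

Codon 1 (GUU, Val): 3 synonymous substitutions.
Codon 2 (UAU, Tyr): 1 synonymous substitution.
Codon 3 (GGC, Gly): 3 synonymous substitutions.
Codon 4 (CGG, Arg): 4 synonymous substitutions.
Total: 3 + 1 + 3 + 4 = 11.

11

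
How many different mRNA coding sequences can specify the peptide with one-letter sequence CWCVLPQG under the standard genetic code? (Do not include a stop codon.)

Cys: 2 codons.
Trp: 1 codon.
Cys: 2 codons.
Val: 4 codons.
Leu: 6 codons.
Pro: 4 codons.
Gln: 2 codons.
Gly: 4 codons.
2 × 1 × 2 × 4 × 6 × 4 × 2 × 4 = 3072.

3072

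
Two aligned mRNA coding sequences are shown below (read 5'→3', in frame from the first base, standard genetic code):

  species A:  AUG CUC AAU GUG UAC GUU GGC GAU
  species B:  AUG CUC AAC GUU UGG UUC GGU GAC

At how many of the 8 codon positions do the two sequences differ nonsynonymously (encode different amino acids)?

2

Codon 1: AUG Met / AUG Met — identical.
Codon 2: CUC Leu / CUC Leu — identical.
Codon 3: AAU Asn / AAC Asn — synonymous.
Codon 4: GUG Val / GUU Val — synonymous.
Codon 5: UAC Tyr / UGG Trp — nonsynonymous.
Codon 6: GUU Val / UUC Phe — nonsynonymous.
Codon 7: GGC Gly / GGU Gly — synonymous.
Codon 8: GAU Asp / GAC Asp — synonymous.
Nonsynonymous differences: 2.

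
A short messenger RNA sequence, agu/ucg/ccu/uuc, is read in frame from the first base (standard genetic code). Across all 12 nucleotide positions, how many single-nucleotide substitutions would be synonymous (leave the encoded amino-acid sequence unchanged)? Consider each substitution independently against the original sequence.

Codon 1 (AGU, Ser): 1 synonymous substitution.
Codon 2 (UCG, Ser): 3 synonymous substitutions.
Codon 3 (CCU, Pro): 3 synonymous substitutions.
Codon 4 (UUC, Phe): 1 synonymous substitution.
Total: 1 + 3 + 3 + 1 = 8.

8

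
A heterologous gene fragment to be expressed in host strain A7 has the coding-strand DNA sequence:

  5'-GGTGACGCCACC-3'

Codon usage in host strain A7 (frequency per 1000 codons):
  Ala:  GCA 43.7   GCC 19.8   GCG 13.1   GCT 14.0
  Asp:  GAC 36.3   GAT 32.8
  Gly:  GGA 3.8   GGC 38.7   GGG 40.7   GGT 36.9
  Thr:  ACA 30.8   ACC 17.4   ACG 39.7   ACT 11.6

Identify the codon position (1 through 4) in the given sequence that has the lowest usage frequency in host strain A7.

4

Codon 1 GGT (Gly): 36.9 per 1000.
Codon 2 GAC (Asp): 36.3 per 1000.
Codon 3 GCC (Ala): 19.8 per 1000.
Codon 4 ACC (Thr): 17.4 per 1000.
Lowest frequency is 17.4 at codon 4.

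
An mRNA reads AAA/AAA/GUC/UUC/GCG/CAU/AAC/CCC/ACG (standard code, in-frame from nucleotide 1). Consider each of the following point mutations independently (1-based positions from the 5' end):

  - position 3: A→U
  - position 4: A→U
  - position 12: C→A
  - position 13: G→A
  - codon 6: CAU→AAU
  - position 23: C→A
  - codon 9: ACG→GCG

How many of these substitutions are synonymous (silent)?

0

Codon 1: AAA (Lys) → AAU (Asn) — missense.
Codon 2: AAA (Lys) → UAA (Stop) — nonsense.
Codon 4: UUC (Phe) → UUA (Leu) — missense.
Codon 5: GCG (Ala) → ACG (Thr) — missense.
Codon 6: CAU (His) → AAU (Asn) — missense.
Codon 8: CCC (Pro) → CAC (His) — missense.
Codon 9: ACG (Thr) → GCG (Ala) — missense.
Synonymous: 0 of 7.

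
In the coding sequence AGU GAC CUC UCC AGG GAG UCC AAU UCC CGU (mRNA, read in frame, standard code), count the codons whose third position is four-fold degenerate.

5

Codon 1 AGU (Ser): third position 2-fold.
Codon 2 GAC (Asp): third position 2-fold.
Codon 3 CUC (Leu): third position 4-fold.
Codon 4 UCC (Ser): third position 4-fold.
Codon 5 AGG (Arg): third position 2-fold.
Codon 6 GAG (Glu): third position 2-fold.
Codon 7 UCC (Ser): third position 4-fold.
Codon 8 AAU (Asn): third position 2-fold.
Codon 9 UCC (Ser): third position 4-fold.
Codon 10 CGU (Arg): third position 4-fold.
Four-fold degenerate third positions: 5.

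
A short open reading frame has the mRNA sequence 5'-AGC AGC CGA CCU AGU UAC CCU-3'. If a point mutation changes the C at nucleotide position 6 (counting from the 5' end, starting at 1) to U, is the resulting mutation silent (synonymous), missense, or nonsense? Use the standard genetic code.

Position 6 falls in codon 2: AGC → Ser.
After the substitution the codon is AGU → Ser.
Both encode Ser, so the change is synonymous.

silent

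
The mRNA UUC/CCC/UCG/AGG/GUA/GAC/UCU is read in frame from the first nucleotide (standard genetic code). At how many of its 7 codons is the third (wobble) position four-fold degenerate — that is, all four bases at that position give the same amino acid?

4

Codon 1 UUC (Phe): third position 2-fold.
Codon 2 CCC (Pro): third position 4-fold.
Codon 3 UCG (Ser): third position 4-fold.
Codon 4 AGG (Arg): third position 2-fold.
Codon 5 GUA (Val): third position 4-fold.
Codon 6 GAC (Asp): third position 2-fold.
Codon 7 UCU (Ser): third position 4-fold.
Four-fold degenerate third positions: 4.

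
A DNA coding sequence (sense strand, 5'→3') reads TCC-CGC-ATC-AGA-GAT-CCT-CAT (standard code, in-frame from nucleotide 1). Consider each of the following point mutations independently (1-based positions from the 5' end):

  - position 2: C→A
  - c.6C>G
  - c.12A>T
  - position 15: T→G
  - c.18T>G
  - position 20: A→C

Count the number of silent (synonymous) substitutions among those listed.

Codon 1: TCC (Ser) → TAC (Tyr) — missense.
Codon 2: CGC (Arg) → CGG (Arg) — synonymous.
Codon 4: AGA (Arg) → AGT (Ser) — missense.
Codon 5: GAT (Asp) → GAG (Glu) — missense.
Codon 6: CCT (Pro) → CCG (Pro) — synonymous.
Codon 7: CAT (His) → CCT (Pro) — missense.
Synonymous: 2 of 6.

2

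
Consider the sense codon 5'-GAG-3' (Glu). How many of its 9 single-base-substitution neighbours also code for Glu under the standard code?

1

Position 1: none → 0 synonymous.
Position 2: none → 0 synonymous.
Position 3: GAA → 1 synonymous.
Total: 0 + 0 + 1 = 1.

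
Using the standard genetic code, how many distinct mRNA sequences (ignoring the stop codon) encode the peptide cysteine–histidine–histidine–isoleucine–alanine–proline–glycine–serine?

Cys: 2 codons.
His: 2 codons.
His: 2 codons.
Ile: 3 codons.
Ala: 4 codons.
Pro: 4 codons.
Gly: 4 codons.
Ser: 6 codons.
2 × 2 × 2 × 3 × 4 × 4 × 4 × 6 = 9216.

9216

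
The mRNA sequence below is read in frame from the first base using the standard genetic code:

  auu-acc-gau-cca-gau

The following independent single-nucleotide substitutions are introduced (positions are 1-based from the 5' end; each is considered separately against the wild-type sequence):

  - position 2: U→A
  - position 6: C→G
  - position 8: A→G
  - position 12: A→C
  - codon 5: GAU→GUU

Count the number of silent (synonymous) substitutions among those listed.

Codon 1: AUU (Ile) → AAU (Asn) — missense.
Codon 2: ACC (Thr) → ACG (Thr) — synonymous.
Codon 3: GAU (Asp) → GGU (Gly) — missense.
Codon 4: CCA (Pro) → CCC (Pro) — synonymous.
Codon 5: GAU (Asp) → GUU (Val) — missense.
Synonymous: 2 of 5.

2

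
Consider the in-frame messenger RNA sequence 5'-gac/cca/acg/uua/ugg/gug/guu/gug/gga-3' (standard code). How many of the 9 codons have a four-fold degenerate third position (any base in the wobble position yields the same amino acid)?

Codon 1 GAC (Asp): third position 2-fold.
Codon 2 CCA (Pro): third position 4-fold.
Codon 3 ACG (Thr): third position 4-fold.
Codon 4 UUA (Leu): third position 2-fold.
Codon 5 UGG (Trp): third position 1-fold.
Codon 6 GUG (Val): third position 4-fold.
Codon 7 GUU (Val): third position 4-fold.
Codon 8 GUG (Val): third position 4-fold.
Codon 9 GGA (Gly): third position 4-fold.
Four-fold degenerate third positions: 6.

6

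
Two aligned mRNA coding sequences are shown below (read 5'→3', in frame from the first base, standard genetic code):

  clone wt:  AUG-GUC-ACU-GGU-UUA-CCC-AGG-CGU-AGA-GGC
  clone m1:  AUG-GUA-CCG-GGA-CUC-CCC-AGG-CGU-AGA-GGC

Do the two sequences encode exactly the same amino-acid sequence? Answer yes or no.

Codon 1: AUG Met / AUG Met — identical.
Codon 2: GUC Val / GUA Val — synonymous.
Codon 3: ACU Thr / CCG Pro — nonsynonymous.
Codon 4: GGU Gly / GGA Gly — synonymous.
Codon 5: UUA Leu / CUC Leu — synonymous.
Codon 6: CCC Pro / CCC Pro — identical.
Codon 7: AGG Arg / AGG Arg — identical.
Codon 8: CGU Arg / CGU Arg — identical.
Codon 9: AGA Arg / AGA Arg — identical.
Codon 10: GGC Gly / GGC Gly — identical.
Nonsynonymous differences: 1 → different protein.

no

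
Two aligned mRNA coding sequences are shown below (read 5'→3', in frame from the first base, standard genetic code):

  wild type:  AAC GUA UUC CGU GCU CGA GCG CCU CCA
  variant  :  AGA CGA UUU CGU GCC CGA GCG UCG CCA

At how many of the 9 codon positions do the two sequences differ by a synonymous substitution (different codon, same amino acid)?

Codon 1: AAC Asn / AGA Arg — nonsynonymous.
Codon 2: GUA Val / CGA Arg — nonsynonymous.
Codon 3: UUC Phe / UUU Phe — synonymous.
Codon 4: CGU Arg / CGU Arg — identical.
Codon 5: GCU Ala / GCC Ala — synonymous.
Codon 6: CGA Arg / CGA Arg — identical.
Codon 7: GCG Ala / GCG Ala — identical.
Codon 8: CCU Pro / UCG Ser — nonsynonymous.
Codon 9: CCA Pro / CCA Pro — identical.
Synonymous differences: 2.

2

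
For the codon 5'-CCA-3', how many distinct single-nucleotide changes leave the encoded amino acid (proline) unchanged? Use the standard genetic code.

3

Position 1: none → 0 synonymous.
Position 2: none → 0 synonymous.
Position 3: CCU, CCC, CCG → 3 synonymous.
Total: 0 + 0 + 3 = 3.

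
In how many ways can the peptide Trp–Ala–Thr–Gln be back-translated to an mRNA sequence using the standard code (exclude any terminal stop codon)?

Trp: 1 codon.
Ala: 4 codons.
Thr: 4 codons.
Gln: 2 codons.
1 × 4 × 4 × 2 = 32.

32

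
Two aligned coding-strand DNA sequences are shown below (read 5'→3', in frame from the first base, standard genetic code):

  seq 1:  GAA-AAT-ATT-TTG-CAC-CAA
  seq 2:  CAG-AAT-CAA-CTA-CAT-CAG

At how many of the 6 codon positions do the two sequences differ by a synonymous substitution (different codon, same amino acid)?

3

Codon 1: GAA Glu / CAG Gln — nonsynonymous.
Codon 2: AAT Asn / AAT Asn — identical.
Codon 3: ATT Ile / CAA Gln — nonsynonymous.
Codon 4: TTG Leu / CTA Leu — synonymous.
Codon 5: CAC His / CAT His — synonymous.
Codon 6: CAA Gln / CAG Gln — synonymous.
Synonymous differences: 3.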